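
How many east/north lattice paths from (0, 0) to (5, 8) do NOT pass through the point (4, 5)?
Number of paths = 783

Total paths from (0, 0) to (5, 8): C(13, 5) = 1287. Paths through (4, 5): (paths (0, 0) → (4, 5)) × (paths (4, 5) → (5, 8)) = C(9, 4) · C(4, 1) = 126 · 4 = 504. Avoidance count = 1287 − 504 = 783.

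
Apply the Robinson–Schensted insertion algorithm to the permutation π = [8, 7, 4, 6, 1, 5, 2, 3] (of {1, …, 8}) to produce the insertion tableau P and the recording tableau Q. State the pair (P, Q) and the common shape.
P = [1, 2, 3] / [4, 5] / [6] / [7] / [8];  Q = [1, 4, 8] / [2, 6] / [3] / [5] / [7];  common shape = (3, 2, 1, 1, 1)

Row-insert the values π_1, π_2, … into P one at a time, bumping the leftmost entry strictly greater than the inserted value down to the next row. The recording tableau Q records, in position (i, j), the step at which that cell was added to P.
  Insert 8 (step 1): P = [8];  Q = [1]
  Insert 7 (step 2): P = [7] / [8];  Q = [1] / [2]
  Insert 4 (step 3): P = [4] / [7] / [8];  Q = [1] / [2] / [3]
  Insert 6 (step 4): P = [4, 6] / [7] / [8];  Q = [1, 4] / [2] / [3]
  Insert 1 (step 5): P = [1, 6] / [4] / [7] / [8];  Q = [1, 4] / [2] / [3] / [5]
  Insert 5 (step 6): P = [1, 5] / [4, 6] / [7] / [8];  Q = [1, 4] / [2, 6] / [3] / [5]
  Insert 2 (step 7): P = [1, 2] / [4, 5] / [6] / [7] / [8];  Q = [1, 4] / [2, 6] / [3] / [5] / [7]
  Insert 3 (step 8): P = [1, 2, 3] / [4, 5] / [6] / [7] / [8];  Q = [1, 4, 8] / [2, 6] / [3] / [5] / [7]
Final shape: (3, 2, 1, 1, 1).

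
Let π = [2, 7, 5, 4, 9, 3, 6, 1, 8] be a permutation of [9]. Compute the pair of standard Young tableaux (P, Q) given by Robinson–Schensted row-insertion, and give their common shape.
P = [1, 3, 6, 8] / [2, 9] / [4] / [5] / [7];  Q = [1, 2, 5, 9] / [3, 7] / [4] / [6] / [8];  common shape = (4, 2, 1, 1, 1)

Row-insert the values π_1, π_2, … into P one at a time, bumping the leftmost entry strictly greater than the inserted value down to the next row. The recording tableau Q records, in position (i, j), the step at which that cell was added to P.
  Insert 2 (step 1): P = [2];  Q = [1]
  Insert 7 (step 2): P = [2, 7];  Q = [1, 2]
  Insert 5 (step 3): P = [2, 5] / [7];  Q = [1, 2] / [3]
  Insert 4 (step 4): P = [2, 4] / [5] / [7];  Q = [1, 2] / [3] / [4]
  Insert 9 (step 5): P = [2, 4, 9] / [5] / [7];  Q = [1, 2, 5] / [3] / [4]
  Insert 3 (step 6): P = [2, 3, 9] / [4] / [5] / [7];  Q = [1, 2, 5] / [3] / [4] / [6]
  Insert 6 (step 7): P = [2, 3, 6] / [4, 9] / [5] / [7];  Q = [1, 2, 5] / [3, 7] / [4] / [6]
  Insert 1 (step 8): P = [1, 3, 6] / [2, 9] / [4] / [5] / [7];  Q = [1, 2, 5] / [3, 7] / [4] / [6] / [8]
  Insert 8 (step 9): P = [1, 3, 6, 8] / [2, 9] / [4] / [5] / [7];  Q = [1, 2, 5, 9] / [3, 7] / [4] / [6] / [8]
Final shape: (4, 2, 1, 1, 1).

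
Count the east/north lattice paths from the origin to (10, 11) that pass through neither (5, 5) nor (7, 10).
Number of paths = 179668

Inclusion–exclusion. Total paths: C(21, 10) = 352716. Through P₁: C(10, 5)·C(11, 5) = 116424. Through P₂: C(17, 7)·C(4, 3) = 77792. Since P₁ is strictly southwest of P₂, a monotone path through both must visit P₁ then P₂; paths through both = C(10, 5)·C(7, 2)·C(4, 3) = 21168. Avoid both = 352716 − 116424 − 77792 + 21168 = 179668.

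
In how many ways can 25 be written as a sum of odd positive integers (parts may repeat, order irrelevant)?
p_odd(25) = 142

Enumerate partitions using only odd parts via the recurrence o(n, m) = o(n, m−2) + o(n−m, m) over odd m, starting from the largest odd part ≤ n. This gives p_odd(25) = 142. (Euler's theorem: equals the count of distinct-part partitions.)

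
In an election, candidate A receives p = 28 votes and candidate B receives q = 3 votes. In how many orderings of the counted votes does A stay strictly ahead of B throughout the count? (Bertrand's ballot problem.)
Strict-lead orderings = 3625

Total orderings of the 31 votes with 28 for A: C(31, 28) = 4495. By the Bertrand ballot formula (Cycle Lemma / reflection principle), the number of orderings in which A is strictly ahead of B throughout is (p − q)/(p + q) · C(p + q, p) = (28 − 3)/(28 + 3) · 4495 = 3625.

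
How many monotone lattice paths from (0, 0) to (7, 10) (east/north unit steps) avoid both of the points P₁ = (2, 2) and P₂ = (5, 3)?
Number of paths = 10574

Inclusion–exclusion. Total paths: C(17, 7) = 19448. Through P₁: C(4, 2)·C(13, 5) = 7722. Through P₂: C(8, 5)·C(9, 2) = 2016. Since P₁ is strictly southwest of P₂, a monotone path through both must visit P₁ then P₂; paths through both = C(4, 2)·C(4, 3)·C(9, 2) = 864. Avoid both = 19448 − 7722 − 2016 + 864 = 10574.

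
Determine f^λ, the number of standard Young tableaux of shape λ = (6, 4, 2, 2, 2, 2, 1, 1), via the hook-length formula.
# SYT of shape (6, 4, 2, 2, 2, 2, 1, 1) = 82884384

Hook-length formula: f^λ = n! / Π hook(c), product over all cells c of the Young diagram. For λ = (6, 4, 2, 2, 2, 2, 1, 1), n = 20 boxes. Hook lengths by row (left-to-right, top-to-bottom): [13, 10, 5, 4, 2, 1]; [10, 7, 2, 1]; [7, 4]; [6, 3]; [5, 2]; [4, 1]; [2]; [1]. Product of hooks = 29352960000. So f^λ = 20! / 29352960000 = 2432902008176640000 / 29352960000 = 82884384.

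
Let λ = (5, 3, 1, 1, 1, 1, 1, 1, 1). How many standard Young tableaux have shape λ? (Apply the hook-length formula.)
# SYT of shape (5, 3, 1, 1, 1, 1, 1, 1, 1) = 24948

Hook-length formula: f^λ = n! / Π hook(c), product over all cells c of the Young diagram. For λ = (5, 3, 1, 1, 1, 1, 1, 1, 1), n = 15 boxes. Hook lengths by row (left-to-right, top-to-bottom): [13, 5, 4, 2, 1]; [10, 2, 1]; [7]; [6]; [5]; [4]; [3]; [2]; [1]. Product of hooks = 52416000. So f^λ = 15! / 52416000 = 1307674368000 / 52416000 = 24948.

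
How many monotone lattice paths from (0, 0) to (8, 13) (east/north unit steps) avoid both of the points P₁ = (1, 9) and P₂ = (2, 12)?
Number of paths = 199833

Inclusion–exclusion. Total paths: C(21, 8) = 203490. Through P₁: C(10, 1)·C(11, 7) = 3300. Through P₂: C(14, 2)·C(7, 6) = 637. Since P₁ is strictly southwest of P₂, a monotone path through both must visit P₁ then P₂; paths through both = C(10, 1)·C(4, 1)·C(7, 6) = 280. Avoid both = 203490 − 3300 − 637 + 280 = 199833.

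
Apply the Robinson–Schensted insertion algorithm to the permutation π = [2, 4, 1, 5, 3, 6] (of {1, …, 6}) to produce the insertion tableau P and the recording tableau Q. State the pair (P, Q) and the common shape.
P = [1, 3, 5, 6] / [2, 4];  Q = [1, 2, 4, 6] / [3, 5];  common shape = (4, 2)

Row-insert the values π_1, π_2, … into P one at a time, bumping the leftmost entry strictly greater than the inserted value down to the next row. The recording tableau Q records, in position (i, j), the step at which that cell was added to P.
  Insert 2 (step 1): P = [2];  Q = [1]
  Insert 4 (step 2): P = [2, 4];  Q = [1, 2]
  Insert 1 (step 3): P = [1, 4] / [2];  Q = [1, 2] / [3]
  Insert 5 (step 4): P = [1, 4, 5] / [2];  Q = [1, 2, 4] / [3]
  Insert 3 (step 5): P = [1, 3, 5] / [2, 4];  Q = [1, 2, 4] / [3, 5]
  Insert 6 (step 6): P = [1, 3, 5, 6] / [2, 4];  Q = [1, 2, 4, 6] / [3, 5]
Final shape: (4, 2).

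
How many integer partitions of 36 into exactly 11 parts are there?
p(36, 11 parts) = 1586

Partitions of n into exactly k parts are in bijection with partitions of n − k into at most k parts (subtract 1 from each part). So p(36, exactly 11) = p(25, parts ≤ 11). Computing via the recurrence p(m, j) = p(m, j−1) + p(m−j, j) gives 1586.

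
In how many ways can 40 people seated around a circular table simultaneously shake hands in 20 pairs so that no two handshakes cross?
C_20 = 6564120420

These noncrossing handshakes are counted by the Catalan number C_n = (1/(n + 1)) · C(2n, n). For n = 20: C_20 = (1/21) · C(40, 20) = 137846528820/21 = 6564120420.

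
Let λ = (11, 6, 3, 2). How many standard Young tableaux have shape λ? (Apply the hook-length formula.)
# SYT of shape (11, 6, 3, 2) = 230234400

Hook-length formula: f^λ = n! / Π hook(c), product over all cells c of the Young diagram. For λ = (11, 6, 3, 2), n = 22 boxes. Hook lengths by row (left-to-right, top-to-bottom): [14, 13, 11, 9, 8, 7, 5, 4, 3, 2, 1]; [8, 7, 5, 3, 2, 1]; [4, 3, 1]; [2, 1]. Product of hooks = 4881984307200. So f^λ = 22! / 4881984307200 = 1124000727777607680000 / 4881984307200 = 230234400.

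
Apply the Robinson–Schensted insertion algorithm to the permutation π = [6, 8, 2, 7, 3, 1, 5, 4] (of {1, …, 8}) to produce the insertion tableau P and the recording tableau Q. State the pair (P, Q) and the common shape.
P = [1, 3, 4] / [2, 5] / [6, 7] / [8];  Q = [1, 2, 7] / [3, 4] / [5, 8] / [6];  common shape = (3, 2, 2, 1)

Row-insert the values π_1, π_2, … into P one at a time, bumping the leftmost entry strictly greater than the inserted value down to the next row. The recording tableau Q records, in position (i, j), the step at which that cell was added to P.
  Insert 6 (step 1): P = [6];  Q = [1]
  Insert 8 (step 2): P = [6, 8];  Q = [1, 2]
  Insert 2 (step 3): P = [2, 8] / [6];  Q = [1, 2] / [3]
  Insert 7 (step 4): P = [2, 7] / [6, 8];  Q = [1, 2] / [3, 4]
  Insert 3 (step 5): P = [2, 3] / [6, 7] / [8];  Q = [1, 2] / [3, 4] / [5]
  Insert 1 (step 6): P = [1, 3] / [2, 7] / [6] / [8];  Q = [1, 2] / [3, 4] / [5] / [6]
  Insert 5 (step 7): P = [1, 3, 5] / [2, 7] / [6] / [8];  Q = [1, 2, 7] / [3, 4] / [5] / [6]
  Insert 4 (step 8): P = [1, 3, 4] / [2, 5] / [6, 7] / [8];  Q = [1, 2, 7] / [3, 4] / [5, 8] / [6]
Final shape: (3, 2, 2, 1).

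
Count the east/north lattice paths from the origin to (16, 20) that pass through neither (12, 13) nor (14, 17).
Number of paths = 3719992860

Inclusion–exclusion. Total paths: C(36, 16) = 7307872110. Through P₁: C(25, 12)·C(11, 4) = 1716099000. Through P₂: C(31, 14)·C(5, 2) = 2651825250. Since P₁ is strictly southwest of P₂, a monotone path through both must visit P₁ then P₂; paths through both = C(25, 12)·C(6, 2)·C(5, 2) = 780045000. Avoid both = 7307872110 − 1716099000 − 2651825250 + 780045000 = 3719992860.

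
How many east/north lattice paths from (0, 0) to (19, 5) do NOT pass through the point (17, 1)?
Number of paths = 42234

Total paths from (0, 0) to (19, 5): C(24, 19) = 42504. Paths through (17, 1): (paths (0, 0) → (17, 1)) × (paths (17, 1) → (19, 5)) = C(18, 17) · C(6, 2) = 18 · 15 = 270. Avoidance count = 42504 − 270 = 42234.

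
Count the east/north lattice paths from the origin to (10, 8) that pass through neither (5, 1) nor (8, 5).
Number of paths = 28236

Inclusion–exclusion. Total paths: C(18, 10) = 43758. Through P₁: C(6, 5)·C(12, 5) = 4752. Through P₂: C(13, 8)·C(5, 2) = 12870. Since P₁ is strictly southwest of P₂, a monotone path through both must visit P₁ then P₂; paths through both = C(6, 5)·C(7, 3)·C(5, 2) = 2100. Avoid both = 43758 − 4752 − 12870 + 2100 = 28236.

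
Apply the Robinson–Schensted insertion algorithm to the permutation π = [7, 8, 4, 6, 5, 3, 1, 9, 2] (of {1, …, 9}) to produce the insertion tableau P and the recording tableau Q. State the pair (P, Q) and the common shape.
P = [1, 2, 9] / [3, 5] / [4, 8] / [6] / [7];  Q = [1, 2, 8] / [3, 4] / [5, 9] / [6] / [7];  common shape = (3, 2, 2, 1, 1)

Row-insert the values π_1, π_2, … into P one at a time, bumping the leftmost entry strictly greater than the inserted value down to the next row. The recording tableau Q records, in position (i, j), the step at which that cell was added to P.
  Insert 7 (step 1): P = [7];  Q = [1]
  Insert 8 (step 2): P = [7, 8];  Q = [1, 2]
  Insert 4 (step 3): P = [4, 8] / [7];  Q = [1, 2] / [3]
  Insert 6 (step 4): P = [4, 6] / [7, 8];  Q = [1, 2] / [3, 4]
  Insert 5 (step 5): P = [4, 5] / [6, 8] / [7];  Q = [1, 2] / [3, 4] / [5]
  Insert 3 (step 6): P = [3, 5] / [4, 8] / [6] / [7];  Q = [1, 2] / [3, 4] / [5] / [6]
  Insert 1 (step 7): P = [1, 5] / [3, 8] / [4] / [6] / [7];  Q = [1, 2] / [3, 4] / [5] / [6] / [7]
  Insert 9 (step 8): P = [1, 5, 9] / [3, 8] / [4] / [6] / [7];  Q = [1, 2, 8] / [3, 4] / [5] / [6] / [7]
  Insert 2 (step 9): P = [1, 2, 9] / [3, 5] / [4, 8] / [6] / [7];  Q = [1, 2, 8] / [3, 4] / [5, 9] / [6] / [7]
Final shape: (3, 2, 2, 1, 1).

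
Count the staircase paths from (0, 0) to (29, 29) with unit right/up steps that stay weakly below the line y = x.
C_29 = 1002242216651368

These NE paths below the diagonal are counted by the Catalan number C_n = (1/(n + 1)) · C(2n, n). For n = 29: C_29 = (1/30) · C(58, 29) = 30067266499541040/30 = 1002242216651368.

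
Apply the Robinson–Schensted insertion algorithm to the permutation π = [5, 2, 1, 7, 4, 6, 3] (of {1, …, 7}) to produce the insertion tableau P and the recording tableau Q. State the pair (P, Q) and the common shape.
P = [1, 3, 6] / [2, 4] / [5, 7];  Q = [1, 4, 6] / [2, 5] / [3, 7];  common shape = (3, 2, 2)

Row-insert the values π_1, π_2, … into P one at a time, bumping the leftmost entry strictly greater than the inserted value down to the next row. The recording tableau Q records, in position (i, j), the step at which that cell was added to P.
  Insert 5 (step 1): P = [5];  Q = [1]
  Insert 2 (step 2): P = [2] / [5];  Q = [1] / [2]
  Insert 1 (step 3): P = [1] / [2] / [5];  Q = [1] / [2] / [3]
  Insert 7 (step 4): P = [1, 7] / [2] / [5];  Q = [1, 4] / [2] / [3]
  Insert 4 (step 5): P = [1, 4] / [2, 7] / [5];  Q = [1, 4] / [2, 5] / [3]
  Insert 6 (step 6): P = [1, 4, 6] / [2, 7] / [5];  Q = [1, 4, 6] / [2, 5] / [3]
  Insert 3 (step 7): P = [1, 3, 6] / [2, 4] / [5, 7];  Q = [1, 4, 6] / [2, 5] / [3, 7]
Final shape: (3, 2, 2).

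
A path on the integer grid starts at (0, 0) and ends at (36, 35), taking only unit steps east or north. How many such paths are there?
Number of paths = 221256270138418389602

A monotone lattice path from (0, 0) to (36, 35) consists of 36 east steps and 35 north steps in some order, so it is determined by which 36 of the 71 steps are east. The count is C(71, 36) = 221256270138418389602.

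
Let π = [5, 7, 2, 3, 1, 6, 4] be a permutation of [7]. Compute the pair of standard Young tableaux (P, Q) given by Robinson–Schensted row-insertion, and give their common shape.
P = [1, 3, 4] / [2, 6] / [5, 7];  Q = [1, 2, 6] / [3, 4] / [5, 7];  common shape = (3, 2, 2)

Row-insert the values π_1, π_2, … into P one at a time, bumping the leftmost entry strictly greater than the inserted value down to the next row. The recording tableau Q records, in position (i, j), the step at which that cell was added to P.
  Insert 5 (step 1): P = [5];  Q = [1]
  Insert 7 (step 2): P = [5, 7];  Q = [1, 2]
  Insert 2 (step 3): P = [2, 7] / [5];  Q = [1, 2] / [3]
  Insert 3 (step 4): P = [2, 3] / [5, 7];  Q = [1, 2] / [3, 4]
  Insert 1 (step 5): P = [1, 3] / [2, 7] / [5];  Q = [1, 2] / [3, 4] / [5]
  Insert 6 (step 6): P = [1, 3, 6] / [2, 7] / [5];  Q = [1, 2, 6] / [3, 4] / [5]
  Insert 4 (step 7): P = [1, 3, 4] / [2, 6] / [5, 7];  Q = [1, 2, 6] / [3, 4] / [5, 7]
Final shape: (3, 2, 2).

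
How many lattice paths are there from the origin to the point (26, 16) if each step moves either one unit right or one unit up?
Number of paths = 166509721602

A monotone lattice path from (0, 0) to (26, 16) consists of 26 east steps and 16 north steps in some order, so it is determined by which 26 of the 42 steps are east. The count is C(42, 26) = 166509721602.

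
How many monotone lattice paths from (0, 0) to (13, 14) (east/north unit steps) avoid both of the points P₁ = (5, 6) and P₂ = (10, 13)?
Number of paths = 10999712

Inclusion–exclusion. Total paths: C(27, 13) = 20058300. Through P₁: C(11, 5)·C(16, 8) = 5945940. Through P₂: C(23, 10)·C(4, 3) = 4576264. Since P₁ is strictly southwest of P₂, a monotone path through both must visit P₁ then P₂; paths through both = C(11, 5)·C(12, 5)·C(4, 3) = 1463616. Avoid both = 20058300 − 5945940 − 4576264 + 1463616 = 10999712.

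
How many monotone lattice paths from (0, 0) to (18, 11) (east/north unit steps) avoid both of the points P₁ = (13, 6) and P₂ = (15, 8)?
Number of paths = 21209586

Inclusion–exclusion. Total paths: C(29, 18) = 34597290. Through P₁: C(19, 13)·C(10, 5) = 6837264. Through P₂: C(23, 15)·C(6, 3) = 9806280. Since P₁ is strictly southwest of P₂, a monotone path through both must visit P₁ then P₂; paths through both = C(19, 13)·C(4, 2)·C(6, 3) = 3255840. Avoid both = 34597290 − 6837264 − 9806280 + 3255840 = 21209586.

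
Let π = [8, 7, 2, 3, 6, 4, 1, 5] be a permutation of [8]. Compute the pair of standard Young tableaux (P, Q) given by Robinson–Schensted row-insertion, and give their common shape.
P = [1, 3, 4, 5] / [2] / [6] / [7] / [8];  Q = [1, 4, 5, 8] / [2] / [3] / [6] / [7];  common shape = (4, 1, 1, 1, 1)

Row-insert the values π_1, π_2, … into P one at a time, bumping the leftmost entry strictly greater than the inserted value down to the next row. The recording tableau Q records, in position (i, j), the step at which that cell was added to P.
  Insert 8 (step 1): P = [8];  Q = [1]
  Insert 7 (step 2): P = [7] / [8];  Q = [1] / [2]
  Insert 2 (step 3): P = [2] / [7] / [8];  Q = [1] / [2] / [3]
  Insert 3 (step 4): P = [2, 3] / [7] / [8];  Q = [1, 4] / [2] / [3]
  Insert 6 (step 5): P = [2, 3, 6] / [7] / [8];  Q = [1, 4, 5] / [2] / [3]
  Insert 4 (step 6): P = [2, 3, 4] / [6] / [7] / [8];  Q = [1, 4, 5] / [2] / [3] / [6]
  Insert 1 (step 7): P = [1, 3, 4] / [2] / [6] / [7] / [8];  Q = [1, 4, 5] / [2] / [3] / [6] / [7]
  Insert 5 (step 8): P = [1, 3, 4, 5] / [2] / [6] / [7] / [8];  Q = [1, 4, 5, 8] / [2] / [3] / [6] / [7]
Final shape: (4, 1, 1, 1, 1).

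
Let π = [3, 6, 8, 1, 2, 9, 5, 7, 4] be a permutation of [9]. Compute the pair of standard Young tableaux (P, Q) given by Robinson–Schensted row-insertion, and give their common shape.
P = [1, 2, 4, 7] / [3, 5, 8, 9] / [6];  Q = [1, 2, 3, 6] / [4, 5, 7, 8] / [9];  common shape = (4, 4, 1)

Row-insert the values π_1, π_2, … into P one at a time, bumping the leftmost entry strictly greater than the inserted value down to the next row. The recording tableau Q records, in position (i, j), the step at which that cell was added to P.
  Insert 3 (step 1): P = [3];  Q = [1]
  Insert 6 (step 2): P = [3, 6];  Q = [1, 2]
  Insert 8 (step 3): P = [3, 6, 8];  Q = [1, 2, 3]
  Insert 1 (step 4): P = [1, 6, 8] / [3];  Q = [1, 2, 3] / [4]
  Insert 2 (step 5): P = [1, 2, 8] / [3, 6];  Q = [1, 2, 3] / [4, 5]
  Insert 9 (step 6): P = [1, 2, 8, 9] / [3, 6];  Q = [1, 2, 3, 6] / [4, 5]
  Insert 5 (step 7): P = [1, 2, 5, 9] / [3, 6, 8];  Q = [1, 2, 3, 6] / [4, 5, 7]
  Insert 7 (step 8): P = [1, 2, 5, 7] / [3, 6, 8, 9];  Q = [1, 2, 3, 6] / [4, 5, 7, 8]
  Insert 4 (step 9): P = [1, 2, 4, 7] / [3, 5, 8, 9] / [6];  Q = [1, 2, 3, 6] / [4, 5, 7, 8] / [9]
Final shape: (4, 4, 1).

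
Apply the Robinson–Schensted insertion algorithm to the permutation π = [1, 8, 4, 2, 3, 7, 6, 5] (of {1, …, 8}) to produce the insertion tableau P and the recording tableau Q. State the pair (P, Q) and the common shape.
P = [1, 2, 3, 5] / [4, 6] / [7] / [8];  Q = [1, 2, 5, 6] / [3, 7] / [4] / [8];  common shape = (4, 2, 1, 1)

Row-insert the values π_1, π_2, … into P one at a time, bumping the leftmost entry strictly greater than the inserted value down to the next row. The recording tableau Q records, in position (i, j), the step at which that cell was added to P.
  Insert 1 (step 1): P = [1];  Q = [1]
  Insert 8 (step 2): P = [1, 8];  Q = [1, 2]
  Insert 4 (step 3): P = [1, 4] / [8];  Q = [1, 2] / [3]
  Insert 2 (step 4): P = [1, 2] / [4] / [8];  Q = [1, 2] / [3] / [4]
  Insert 3 (step 5): P = [1, 2, 3] / [4] / [8];  Q = [1, 2, 5] / [3] / [4]
  Insert 7 (step 6): P = [1, 2, 3, 7] / [4] / [8];  Q = [1, 2, 5, 6] / [3] / [4]
  Insert 6 (step 7): P = [1, 2, 3, 6] / [4, 7] / [8];  Q = [1, 2, 5, 6] / [3, 7] / [4]
  Insert 5 (step 8): P = [1, 2, 3, 5] / [4, 6] / [7] / [8];  Q = [1, 2, 5, 6] / [3, 7] / [4] / [8]
Final shape: (4, 2, 1, 1).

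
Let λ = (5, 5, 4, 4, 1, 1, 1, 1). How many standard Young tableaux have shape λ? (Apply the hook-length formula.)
# SYT of shape (5, 5, 4, 4, 1, 1, 1, 1) = 678978300

Hook-length formula: f^λ = n! / Π hook(c), product over all cells c of the Young diagram. For λ = (5, 5, 4, 4, 1, 1, 1, 1), n = 22 boxes. Hook lengths by row (left-to-right, top-to-bottom): [12, 7, 6, 5, 2]; [11, 6, 5, 4, 1]; [9, 4, 3, 2]; [8, 3, 2, 1]; [4]; [3]; [2]; [1]. Product of hooks = 1655429529600. So f^λ = 22! / 1655429529600 = 1124000727777607680000 / 1655429529600 = 678978300.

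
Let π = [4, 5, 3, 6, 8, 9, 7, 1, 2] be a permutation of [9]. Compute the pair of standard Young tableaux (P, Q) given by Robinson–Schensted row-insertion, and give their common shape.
P = [1, 2, 6, 7, 9] / [3, 5] / [4, 8];  Q = [1, 2, 4, 5, 6] / [3, 7] / [8, 9];  common shape = (5, 2, 2)

Row-insert the values π_1, π_2, … into P one at a time, bumping the leftmost entry strictly greater than the inserted value down to the next row. The recording tableau Q records, in position (i, j), the step at which that cell was added to P.
  Insert 4 (step 1): P = [4];  Q = [1]
  Insert 5 (step 2): P = [4, 5];  Q = [1, 2]
  Insert 3 (step 3): P = [3, 5] / [4];  Q = [1, 2] / [3]
  Insert 6 (step 4): P = [3, 5, 6] / [4];  Q = [1, 2, 4] / [3]
  Insert 8 (step 5): P = [3, 5, 6, 8] / [4];  Q = [1, 2, 4, 5] / [3]
  Insert 9 (step 6): P = [3, 5, 6, 8, 9] / [4];  Q = [1, 2, 4, 5, 6] / [3]
  Insert 7 (step 7): P = [3, 5, 6, 7, 9] / [4, 8];  Q = [1, 2, 4, 5, 6] / [3, 7]
  Insert 1 (step 8): P = [1, 5, 6, 7, 9] / [3, 8] / [4];  Q = [1, 2, 4, 5, 6] / [3, 7] / [8]
  Insert 2 (step 9): P = [1, 2, 6, 7, 9] / [3, 5] / [4, 8];  Q = [1, 2, 4, 5, 6] / [3, 7] / [8, 9]
Final shape: (5, 2, 2).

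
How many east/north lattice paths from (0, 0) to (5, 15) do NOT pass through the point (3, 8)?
Number of paths = 9564

Total paths from (0, 0) to (5, 15): C(20, 5) = 15504. Paths through (3, 8): (paths (0, 0) → (3, 8)) × (paths (3, 8) → (5, 15)) = C(11, 3) · C(9, 2) = 165 · 36 = 5940. Avoidance count = 15504 − 5940 = 9564.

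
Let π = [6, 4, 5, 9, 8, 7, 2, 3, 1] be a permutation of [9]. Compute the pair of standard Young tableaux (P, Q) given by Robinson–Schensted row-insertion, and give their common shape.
P = [1, 3, 7] / [2, 5] / [4, 8] / [6] / [9];  Q = [1, 3, 4] / [2, 5] / [6, 8] / [7] / [9];  common shape = (3, 2, 2, 1, 1)

Row-insert the values π_1, π_2, … into P one at a time, bumping the leftmost entry strictly greater than the inserted value down to the next row. The recording tableau Q records, in position (i, j), the step at which that cell was added to P.
  Insert 6 (step 1): P = [6];  Q = [1]
  Insert 4 (step 2): P = [4] / [6];  Q = [1] / [2]
  Insert 5 (step 3): P = [4, 5] / [6];  Q = [1, 3] / [2]
  Insert 9 (step 4): P = [4, 5, 9] / [6];  Q = [1, 3, 4] / [2]
  Insert 8 (step 5): P = [4, 5, 8] / [6, 9];  Q = [1, 3, 4] / [2, 5]
  Insert 7 (step 6): P = [4, 5, 7] / [6, 8] / [9];  Q = [1, 3, 4] / [2, 5] / [6]
  Insert 2 (step 7): P = [2, 5, 7] / [4, 8] / [6] / [9];  Q = [1, 3, 4] / [2, 5] / [6] / [7]
  Insert 3 (step 8): P = [2, 3, 7] / [4, 5] / [6, 8] / [9];  Q = [1, 3, 4] / [2, 5] / [6, 8] / [7]
  Insert 1 (step 9): P = [1, 3, 7] / [2, 5] / [4, 8] / [6] / [9];  Q = [1, 3, 4] / [2, 5] / [6, 8] / [7] / [9]
Final shape: (3, 2, 2, 1, 1).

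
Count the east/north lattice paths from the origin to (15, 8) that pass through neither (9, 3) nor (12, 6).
Number of paths = 247034

Inclusion–exclusion. Total paths: C(23, 15) = 490314. Through P₁: C(12, 9)·C(11, 6) = 101640. Through P₂: C(18, 12)·C(5, 3) = 185640. Since P₁ is strictly southwest of P₂, a monotone path through both must visit P₁ then P₂; paths through both = C(12, 9)·C(6, 3)·C(5, 3) = 44000. Avoid both = 490314 − 101640 − 185640 + 44000 = 247034.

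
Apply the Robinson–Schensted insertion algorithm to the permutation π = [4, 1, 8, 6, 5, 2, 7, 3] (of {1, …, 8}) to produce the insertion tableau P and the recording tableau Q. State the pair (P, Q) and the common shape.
P = [1, 2, 3] / [4, 5, 7] / [6] / [8];  Q = [1, 3, 7] / [2, 4, 8] / [5] / [6];  common shape = (3, 3, 1, 1)

Row-insert the values π_1, π_2, … into P one at a time, bumping the leftmost entry strictly greater than the inserted value down to the next row. The recording tableau Q records, in position (i, j), the step at which that cell was added to P.
  Insert 4 (step 1): P = [4];  Q = [1]
  Insert 1 (step 2): P = [1] / [4];  Q = [1] / [2]
  Insert 8 (step 3): P = [1, 8] / [4];  Q = [1, 3] / [2]
  Insert 6 (step 4): P = [1, 6] / [4, 8];  Q = [1, 3] / [2, 4]
  Insert 5 (step 5): P = [1, 5] / [4, 6] / [8];  Q = [1, 3] / [2, 4] / [5]
  Insert 2 (step 6): P = [1, 2] / [4, 5] / [6] / [8];  Q = [1, 3] / [2, 4] / [5] / [6]
  Insert 7 (step 7): P = [1, 2, 7] / [4, 5] / [6] / [8];  Q = [1, 3, 7] / [2, 4] / [5] / [6]
  Insert 3 (step 8): P = [1, 2, 3] / [4, 5, 7] / [6] / [8];  Q = [1, 3, 7] / [2, 4, 8] / [5] / [6]
Final shape: (3, 3, 1, 1).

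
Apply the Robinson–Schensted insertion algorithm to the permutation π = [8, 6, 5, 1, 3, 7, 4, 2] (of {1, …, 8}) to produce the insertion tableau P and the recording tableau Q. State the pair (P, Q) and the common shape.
P = [1, 2, 4] / [3, 7] / [5] / [6] / [8];  Q = [1, 5, 6] / [2, 7] / [3] / [4] / [8];  common shape = (3, 2, 1, 1, 1)

Row-insert the values π_1, π_2, … into P one at a time, bumping the leftmost entry strictly greater than the inserted value down to the next row. The recording tableau Q records, in position (i, j), the step at which that cell was added to P.
  Insert 8 (step 1): P = [8];  Q = [1]
  Insert 6 (step 2): P = [6] / [8];  Q = [1] / [2]
  Insert 5 (step 3): P = [5] / [6] / [8];  Q = [1] / [2] / [3]
  Insert 1 (step 4): P = [1] / [5] / [6] / [8];  Q = [1] / [2] / [3] / [4]
  Insert 3 (step 5): P = [1, 3] / [5] / [6] / [8];  Q = [1, 5] / [2] / [3] / [4]
  Insert 7 (step 6): P = [1, 3, 7] / [5] / [6] / [8];  Q = [1, 5, 6] / [2] / [3] / [4]
  Insert 4 (step 7): P = [1, 3, 4] / [5, 7] / [6] / [8];  Q = [1, 5, 6] / [2, 7] / [3] / [4]
  Insert 2 (step 8): P = [1, 2, 4] / [3, 7] / [5] / [6] / [8];  Q = [1, 5, 6] / [2, 7] / [3] / [4] / [8]
Final shape: (3, 2, 1, 1, 1).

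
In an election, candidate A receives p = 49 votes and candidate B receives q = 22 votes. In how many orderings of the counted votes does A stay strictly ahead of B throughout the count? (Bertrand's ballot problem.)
Strict-lead orderings = 473039426286987300

Total orderings of the 71 votes with 49 for A: C(71, 49) = 1243918491347262900. By the Bertrand ballot formula (Cycle Lemma / reflection principle), the number of orderings in which A is strictly ahead of B throughout is (p − q)/(p + q) · C(p + q, p) = (49 − 22)/(49 + 22) · 1243918491347262900 = 473039426286987300.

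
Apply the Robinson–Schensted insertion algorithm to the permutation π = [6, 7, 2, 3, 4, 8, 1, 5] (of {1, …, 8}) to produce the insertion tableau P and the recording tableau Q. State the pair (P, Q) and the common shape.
P = [1, 3, 4, 5] / [2, 7, 8] / [6];  Q = [1, 2, 5, 6] / [3, 4, 8] / [7];  common shape = (4, 3, 1)

Row-insert the values π_1, π_2, … into P one at a time, bumping the leftmost entry strictly greater than the inserted value down to the next row. The recording tableau Q records, in position (i, j), the step at which that cell was added to P.
  Insert 6 (step 1): P = [6];  Q = [1]
  Insert 7 (step 2): P = [6, 7];  Q = [1, 2]
  Insert 2 (step 3): P = [2, 7] / [6];  Q = [1, 2] / [3]
  Insert 3 (step 4): P = [2, 3] / [6, 7];  Q = [1, 2] / [3, 4]
  Insert 4 (step 5): P = [2, 3, 4] / [6, 7];  Q = [1, 2, 5] / [3, 4]
  Insert 8 (step 6): P = [2, 3, 4, 8] / [6, 7];  Q = [1, 2, 5, 6] / [3, 4]
  Insert 1 (step 7): P = [1, 3, 4, 8] / [2, 7] / [6];  Q = [1, 2, 5, 6] / [3, 4] / [7]
  Insert 5 (step 8): P = [1, 3, 4, 5] / [2, 7, 8] / [6];  Q = [1, 2, 5, 6] / [3, 4, 8] / [7]
Final shape: (4, 3, 1).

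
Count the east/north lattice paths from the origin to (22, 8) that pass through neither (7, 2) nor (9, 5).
Number of paths = 2979901

Inclusion–exclusion. Total paths: C(30, 22) = 5852925. Through P₁: C(9, 7)·C(21, 15) = 1953504. Through P₂: C(14, 9)·C(16, 13) = 1121120. Since P₁ is strictly southwest of P₂, a monotone path through both must visit P₁ then P₂; paths through both = C(9, 7)·C(5, 2)·C(16, 13) = 201600. Avoid both = 5852925 − 1953504 − 1121120 + 201600 = 2979901.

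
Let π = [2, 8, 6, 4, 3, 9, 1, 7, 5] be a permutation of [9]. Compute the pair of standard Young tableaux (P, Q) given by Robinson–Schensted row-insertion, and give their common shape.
P = [1, 3, 5] / [2, 7] / [4, 9] / [6] / [8];  Q = [1, 2, 6] / [3, 8] / [4, 9] / [5] / [7];  common shape = (3, 2, 2, 1, 1)

Row-insert the values π_1, π_2, … into P one at a time, bumping the leftmost entry strictly greater than the inserted value down to the next row. The recording tableau Q records, in position (i, j), the step at which that cell was added to P.
  Insert 2 (step 1): P = [2];  Q = [1]
  Insert 8 (step 2): P = [2, 8];  Q = [1, 2]
  Insert 6 (step 3): P = [2, 6] / [8];  Q = [1, 2] / [3]
  Insert 4 (step 4): P = [2, 4] / [6] / [8];  Q = [1, 2] / [3] / [4]
  Insert 3 (step 5): P = [2, 3] / [4] / [6] / [8];  Q = [1, 2] / [3] / [4] / [5]
  Insert 9 (step 6): P = [2, 3, 9] / [4] / [6] / [8];  Q = [1, 2, 6] / [3] / [4] / [5]
  Insert 1 (step 7): P = [1, 3, 9] / [2] / [4] / [6] / [8];  Q = [1, 2, 6] / [3] / [4] / [5] / [7]
  Insert 7 (step 8): P = [1, 3, 7] / [2, 9] / [4] / [6] / [8];  Q = [1, 2, 6] / [3, 8] / [4] / [5] / [7]
  Insert 5 (step 9): P = [1, 3, 5] / [2, 7] / [4, 9] / [6] / [8];  Q = [1, 2, 6] / [3, 8] / [4, 9] / [5] / [7]
Final shape: (3, 2, 2, 1, 1).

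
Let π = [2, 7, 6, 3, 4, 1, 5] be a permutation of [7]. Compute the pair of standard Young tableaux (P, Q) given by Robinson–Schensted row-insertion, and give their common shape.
P = [1, 3, 4, 5] / [2] / [6] / [7];  Q = [1, 2, 5, 7] / [3] / [4] / [6];  common shape = (4, 1, 1, 1)

Row-insert the values π_1, π_2, … into P one at a time, bumping the leftmost entry strictly greater than the inserted value down to the next row. The recording tableau Q records, in position (i, j), the step at which that cell was added to P.
  Insert 2 (step 1): P = [2];  Q = [1]
  Insert 7 (step 2): P = [2, 7];  Q = [1, 2]
  Insert 6 (step 3): P = [2, 6] / [7];  Q = [1, 2] / [3]
  Insert 3 (step 4): P = [2, 3] / [6] / [7];  Q = [1, 2] / [3] / [4]
  Insert 4 (step 5): P = [2, 3, 4] / [6] / [7];  Q = [1, 2, 5] / [3] / [4]
  Insert 1 (step 6): P = [1, 3, 4] / [2] / [6] / [7];  Q = [1, 2, 5] / [3] / [4] / [6]
  Insert 5 (step 7): P = [1, 3, 4, 5] / [2] / [6] / [7];  Q = [1, 2, 5, 7] / [3] / [4] / [6]
Final shape: (4, 1, 1, 1).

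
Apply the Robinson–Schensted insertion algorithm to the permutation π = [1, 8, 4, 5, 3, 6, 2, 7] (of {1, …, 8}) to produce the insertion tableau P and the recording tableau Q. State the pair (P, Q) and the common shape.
P = [1, 2, 5, 6, 7] / [3] / [4] / [8];  Q = [1, 2, 4, 6, 8] / [3] / [5] / [7];  common shape = (5, 1, 1, 1)

Row-insert the values π_1, π_2, … into P one at a time, bumping the leftmost entry strictly greater than the inserted value down to the next row. The recording tableau Q records, in position (i, j), the step at which that cell was added to P.
  Insert 1 (step 1): P = [1];  Q = [1]
  Insert 8 (step 2): P = [1, 8];  Q = [1, 2]
  Insert 4 (step 3): P = [1, 4] / [8];  Q = [1, 2] / [3]
  Insert 5 (step 4): P = [1, 4, 5] / [8];  Q = [1, 2, 4] / [3]
  Insert 3 (step 5): P = [1, 3, 5] / [4] / [8];  Q = [1, 2, 4] / [3] / [5]
  Insert 6 (step 6): P = [1, 3, 5, 6] / [4] / [8];  Q = [1, 2, 4, 6] / [3] / [5]
  Insert 2 (step 7): P = [1, 2, 5, 6] / [3] / [4] / [8];  Q = [1, 2, 4, 6] / [3] / [5] / [7]
  Insert 7 (step 8): P = [1, 2, 5, 6, 7] / [3] / [4] / [8];  Q = [1, 2, 4, 6, 8] / [3] / [5] / [7]
Final shape: (5, 1, 1, 1).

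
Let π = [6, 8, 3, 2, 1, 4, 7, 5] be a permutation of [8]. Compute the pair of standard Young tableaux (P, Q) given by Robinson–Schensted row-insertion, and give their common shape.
P = [1, 4, 5] / [2, 7] / [3, 8] / [6];  Q = [1, 2, 7] / [3, 6] / [4, 8] / [5];  common shape = (3, 2, 2, 1)

Row-insert the values π_1, π_2, … into P one at a time, bumping the leftmost entry strictly greater than the inserted value down to the next row. The recording tableau Q records, in position (i, j), the step at which that cell was added to P.
  Insert 6 (step 1): P = [6];  Q = [1]
  Insert 8 (step 2): P = [6, 8];  Q = [1, 2]
  Insert 3 (step 3): P = [3, 8] / [6];  Q = [1, 2] / [3]
  Insert 2 (step 4): P = [2, 8] / [3] / [6];  Q = [1, 2] / [3] / [4]
  Insert 1 (step 5): P = [1, 8] / [2] / [3] / [6];  Q = [1, 2] / [3] / [4] / [5]
  Insert 4 (step 6): P = [1, 4] / [2, 8] / [3] / [6];  Q = [1, 2] / [3, 6] / [4] / [5]
  Insert 7 (step 7): P = [1, 4, 7] / [2, 8] / [3] / [6];  Q = [1, 2, 7] / [3, 6] / [4] / [5]
  Insert 5 (step 8): P = [1, 4, 5] / [2, 7] / [3, 8] / [6];  Q = [1, 2, 7] / [3, 6] / [4, 8] / [5]
Final shape: (3, 2, 2, 1).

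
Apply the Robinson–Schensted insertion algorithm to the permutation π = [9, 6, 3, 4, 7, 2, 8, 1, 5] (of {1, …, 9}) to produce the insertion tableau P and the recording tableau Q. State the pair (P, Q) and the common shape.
P = [1, 4, 5, 8] / [2, 7] / [3] / [6] / [9];  Q = [1, 4, 5, 7] / [2, 9] / [3] / [6] / [8];  common shape = (4, 2, 1, 1, 1)

Row-insert the values π_1, π_2, … into P one at a time, bumping the leftmost entry strictly greater than the inserted value down to the next row. The recording tableau Q records, in position (i, j), the step at which that cell was added to P.
  Insert 9 (step 1): P = [9];  Q = [1]
  Insert 6 (step 2): P = [6] / [9];  Q = [1] / [2]
  Insert 3 (step 3): P = [3] / [6] / [9];  Q = [1] / [2] / [3]
  Insert 4 (step 4): P = [3, 4] / [6] / [9];  Q = [1, 4] / [2] / [3]
  Insert 7 (step 5): P = [3, 4, 7] / [6] / [9];  Q = [1, 4, 5] / [2] / [3]
  Insert 2 (step 6): P = [2, 4, 7] / [3] / [6] / [9];  Q = [1, 4, 5] / [2] / [3] / [6]
  Insert 8 (step 7): P = [2, 4, 7, 8] / [3] / [6] / [9];  Q = [1, 4, 5, 7] / [2] / [3] / [6]
  Insert 1 (step 8): P = [1, 4, 7, 8] / [2] / [3] / [6] / [9];  Q = [1, 4, 5, 7] / [2] / [3] / [6] / [8]
  Insert 5 (step 9): P = [1, 4, 5, 8] / [2, 7] / [3] / [6] / [9];  Q = [1, 4, 5, 7] / [2, 9] / [3] / [6] / [8]
Final shape: (4, 2, 1, 1, 1).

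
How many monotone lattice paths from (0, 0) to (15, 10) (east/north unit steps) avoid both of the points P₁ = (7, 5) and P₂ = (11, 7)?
Number of paths = 1551416

Inclusion–exclusion. Total paths: C(25, 15) = 3268760. Through P₁: C(12, 7)·C(13, 8) = 1019304. Through P₂: C(18, 11)·C(7, 4) = 1113840. Since P₁ is strictly southwest of P₂, a monotone path through both must visit P₁ then P₂; paths through both = C(12, 7)·C(6, 4)·C(7, 4) = 415800. Avoid both = 3268760 − 1019304 − 1113840 + 415800 = 1551416.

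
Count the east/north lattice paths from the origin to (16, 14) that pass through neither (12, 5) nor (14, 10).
Number of paths = 113528635

Inclusion–exclusion. Total paths: C(30, 16) = 145422675. Through P₁: C(17, 12)·C(13, 4) = 4424420. Through P₂: C(24, 14)·C(6, 2) = 29418840. Since P₁ is strictly southwest of P₂, a monotone path through both must visit P₁ then P₂; paths through both = C(17, 12)·C(7, 2)·C(6, 2) = 1949220. Avoid both = 145422675 − 4424420 − 29418840 + 1949220 = 113528635.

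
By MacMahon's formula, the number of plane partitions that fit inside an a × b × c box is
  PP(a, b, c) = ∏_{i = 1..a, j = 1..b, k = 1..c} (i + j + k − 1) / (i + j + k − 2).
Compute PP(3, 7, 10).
PP(3, 7, 10) = 108284013552

Evaluate the triple product over i = 1..3, j = 1..7, k = 1..10. The factors are (2/1) · (3/2) · (4/3) · (5/4) · (6/5) · (7/6) · (8/7) · (9/8) · … (210 factors total). The numerators and denominators telescope so the product is an integer; carrying out the multiplication exactly gives PP(3, 7, 10) = 108284013552.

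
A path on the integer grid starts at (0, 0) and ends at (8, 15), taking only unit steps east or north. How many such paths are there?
Number of paths = 490314

A monotone lattice path from (0, 0) to (8, 15) consists of 8 east steps and 15 north steps in some order, so it is determined by which 8 of the 23 steps are east. The count is C(23, 8) = 490314.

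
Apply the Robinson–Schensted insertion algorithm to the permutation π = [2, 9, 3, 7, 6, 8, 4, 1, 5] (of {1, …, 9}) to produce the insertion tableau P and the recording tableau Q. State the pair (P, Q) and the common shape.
P = [1, 3, 4, 5] / [2, 8] / [6] / [7] / [9];  Q = [1, 2, 4, 6] / [3, 9] / [5] / [7] / [8];  common shape = (4, 2, 1, 1, 1)

Row-insert the values π_1, π_2, … into P one at a time, bumping the leftmost entry strictly greater than the inserted value down to the next row. The recording tableau Q records, in position (i, j), the step at which that cell was added to P.
  Insert 2 (step 1): P = [2];  Q = [1]
  Insert 9 (step 2): P = [2, 9];  Q = [1, 2]
  Insert 3 (step 3): P = [2, 3] / [9];  Q = [1, 2] / [3]
  Insert 7 (step 4): P = [2, 3, 7] / [9];  Q = [1, 2, 4] / [3]
  Insert 6 (step 5): P = [2, 3, 6] / [7] / [9];  Q = [1, 2, 4] / [3] / [5]
  Insert 8 (step 6): P = [2, 3, 6, 8] / [7] / [9];  Q = [1, 2, 4, 6] / [3] / [5]
  Insert 4 (step 7): P = [2, 3, 4, 8] / [6] / [7] / [9];  Q = [1, 2, 4, 6] / [3] / [5] / [7]
  Insert 1 (step 8): P = [1, 3, 4, 8] / [2] / [6] / [7] / [9];  Q = [1, 2, 4, 6] / [3] / [5] / [7] / [8]
  Insert 5 (step 9): P = [1, 3, 4, 5] / [2, 8] / [6] / [7] / [9];  Q = [1, 2, 4, 6] / [3, 9] / [5] / [7] / [8]
Final shape: (4, 2, 1, 1, 1).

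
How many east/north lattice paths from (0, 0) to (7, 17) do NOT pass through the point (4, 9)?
Number of paths = 228129

Total paths from (0, 0) to (7, 17): C(24, 7) = 346104. Paths through (4, 9): (paths (0, 0) → (4, 9)) × (paths (4, 9) → (7, 17)) = C(13, 4) · C(11, 3) = 715 · 165 = 117975. Avoidance count = 346104 − 117975 = 228129.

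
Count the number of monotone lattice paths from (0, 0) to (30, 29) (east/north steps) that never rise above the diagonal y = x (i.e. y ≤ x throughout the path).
Number of paths = 3814986502092304

By the reflection principle (André's argument), the number of monotone paths to (30, 29) with n ≤ m that never go above y = x is C(59, 30) − C(59, 31) = 59132290782430712 − 55317304280338408 = 3814986502092304.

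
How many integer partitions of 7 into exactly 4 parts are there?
p(7, 4 parts) = 3

Partitions of n into exactly k parts ↔ partitions of n − k into at most k parts (subtract 1 from each part). For n = 7, k = 4, the partitions are: 4+1+1+1, 3+2+1+1, 2+2+2+1. Count = 3.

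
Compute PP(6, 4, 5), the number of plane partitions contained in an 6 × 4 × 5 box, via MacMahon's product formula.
PP(6, 4, 5) = 133613766

Evaluate the triple product over i = 1..6, j = 1..4, k = 1..5. The factors are (2/1) · (3/2) · (4/3) · (5/4) · (6/5) · (3/2) · (4/3) · (5/4) · … (120 factors total). The numerators and denominators telescope so the product is an integer; carrying out the multiplication exactly gives PP(6, 4, 5) = 133613766.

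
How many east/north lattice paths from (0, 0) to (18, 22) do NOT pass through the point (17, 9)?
Number of paths = 113336518100

Total paths from (0, 0) to (18, 22): C(40, 18) = 113380261800. Paths through (17, 9): (paths (0, 0) → (17, 9)) × (paths (17, 9) → (18, 22)) = C(26, 17) · C(14, 1) = 3124550 · 14 = 43743700. Avoidance count = 113380261800 − 43743700 = 113336518100.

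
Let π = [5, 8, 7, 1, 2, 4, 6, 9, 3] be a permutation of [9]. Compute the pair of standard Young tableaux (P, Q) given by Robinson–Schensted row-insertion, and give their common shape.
P = [1, 2, 3, 6, 9] / [4, 7] / [5] / [8];  Q = [1, 2, 6, 7, 8] / [3, 5] / [4] / [9];  common shape = (5, 2, 1, 1)

Row-insert the values π_1, π_2, … into P one at a time, bumping the leftmost entry strictly greater than the inserted value down to the next row. The recording tableau Q records, in position (i, j), the step at which that cell was added to P.
  Insert 5 (step 1): P = [5];  Q = [1]
  Insert 8 (step 2): P = [5, 8];  Q = [1, 2]
  Insert 7 (step 3): P = [5, 7] / [8];  Q = [1, 2] / [3]
  Insert 1 (step 4): P = [1, 7] / [5] / [8];  Q = [1, 2] / [3] / [4]
  Insert 2 (step 5): P = [1, 2] / [5, 7] / [8];  Q = [1, 2] / [3, 5] / [4]
  Insert 4 (step 6): P = [1, 2, 4] / [5, 7] / [8];  Q = [1, 2, 6] / [3, 5] / [4]
  Insert 6 (step 7): P = [1, 2, 4, 6] / [5, 7] / [8];  Q = [1, 2, 6, 7] / [3, 5] / [4]
  Insert 9 (step 8): P = [1, 2, 4, 6, 9] / [5, 7] / [8];  Q = [1, 2, 6, 7, 8] / [3, 5] / [4]
  Insert 3 (step 9): P = [1, 2, 3, 6, 9] / [4, 7] / [5] / [8];  Q = [1, 2, 6, 7, 8] / [3, 5] / [4] / [9]
Final shape: (5, 2, 1, 1).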